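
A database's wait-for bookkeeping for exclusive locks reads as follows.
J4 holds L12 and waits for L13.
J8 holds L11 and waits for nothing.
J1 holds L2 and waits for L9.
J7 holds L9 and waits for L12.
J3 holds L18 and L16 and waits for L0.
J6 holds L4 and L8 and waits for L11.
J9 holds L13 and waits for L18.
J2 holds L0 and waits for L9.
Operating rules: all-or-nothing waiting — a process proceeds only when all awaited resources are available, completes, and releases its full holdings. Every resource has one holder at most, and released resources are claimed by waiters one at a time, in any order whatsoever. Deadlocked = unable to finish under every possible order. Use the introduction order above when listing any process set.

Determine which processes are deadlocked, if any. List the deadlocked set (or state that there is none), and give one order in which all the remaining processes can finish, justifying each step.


Deadlocked: J4, J1, J7, J3, J9 and J2.
Key observation: the loop J4 -> J9 -> J3 -> J2 -> J7 -> J4 blocks itself forever; J1 waits into the deadlock from upstream.
One completion order for the rest: J8, J6.
Walking it through:
  J8: no waits; runs immediately, freeing L11
  J6 waits on L11 — all released -> runs and releases L4 and L8


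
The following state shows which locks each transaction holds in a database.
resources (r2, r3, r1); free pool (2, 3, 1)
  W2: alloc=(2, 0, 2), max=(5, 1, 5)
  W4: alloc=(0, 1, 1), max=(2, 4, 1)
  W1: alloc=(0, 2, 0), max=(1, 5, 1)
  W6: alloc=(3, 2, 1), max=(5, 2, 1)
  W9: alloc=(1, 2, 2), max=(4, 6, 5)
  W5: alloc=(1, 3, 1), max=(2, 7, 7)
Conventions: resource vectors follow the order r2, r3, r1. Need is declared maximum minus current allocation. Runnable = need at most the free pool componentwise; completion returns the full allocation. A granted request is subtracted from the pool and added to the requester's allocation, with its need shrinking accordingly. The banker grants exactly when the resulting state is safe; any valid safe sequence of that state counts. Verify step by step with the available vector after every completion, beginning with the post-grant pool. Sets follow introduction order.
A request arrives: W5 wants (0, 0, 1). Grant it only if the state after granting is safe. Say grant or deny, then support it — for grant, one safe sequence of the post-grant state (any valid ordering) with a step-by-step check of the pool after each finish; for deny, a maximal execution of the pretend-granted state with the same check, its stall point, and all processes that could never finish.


DENY. Granting would leave the state unsafe.
Key observation: once W4, W1, W6 finish, the pool peaks at (5, 8, 2) — and every remaining process still needs more r1 than that.
On the post-grant state, W4, W1, W6 is a maximal run — nothing extends it. Check, step by step:
  pool = (2, 3, 0)
  W4: need (2, 3, 0) fits (2, 3, 0); releases (0, 1, 1), pool now (2, 4, 1)
  W1: need (1, 3, 1) fits (2, 4, 1); releases (0, 2, 0), pool now (2, 6, 1)
  W6: need (2, 0, 0) fits (2, 6, 1); releases (3, 2, 1), pool now (5, 8, 2)
  blocked: W2 wants (3, 1, 3), pool (5, 8, 2) — not enough r1
  blocked: W9 wants (3, 4, 3), pool (5, 8, 2) — not enough r1
  blocked: W5 wants (1, 4, 5), pool (5, 8, 2) — not enough r1
Had the request been granted, W2, W9 and W5 could never finish.


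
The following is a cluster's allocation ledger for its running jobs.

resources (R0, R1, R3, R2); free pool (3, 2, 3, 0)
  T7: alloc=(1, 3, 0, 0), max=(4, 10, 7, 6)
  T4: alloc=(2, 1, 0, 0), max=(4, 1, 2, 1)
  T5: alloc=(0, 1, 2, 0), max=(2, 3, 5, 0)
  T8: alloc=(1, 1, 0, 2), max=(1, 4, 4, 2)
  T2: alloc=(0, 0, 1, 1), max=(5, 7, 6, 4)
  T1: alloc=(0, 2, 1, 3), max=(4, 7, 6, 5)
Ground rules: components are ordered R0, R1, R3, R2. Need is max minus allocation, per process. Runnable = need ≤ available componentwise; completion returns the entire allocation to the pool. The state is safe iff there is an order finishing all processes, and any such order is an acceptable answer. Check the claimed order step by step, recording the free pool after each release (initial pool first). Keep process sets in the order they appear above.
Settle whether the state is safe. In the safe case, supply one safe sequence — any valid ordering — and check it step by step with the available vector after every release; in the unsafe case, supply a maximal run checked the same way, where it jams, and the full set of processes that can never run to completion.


SAFE, for example via the order T5, T8, T4, T1, T2, T7.
Key observation: reading the order forward, T5 is the first process whose need (2, 2, 3, 0) meets the free pool (3, 2, 3, 0) exactly on a resource it requests.
Step-by-step check:
  pool = (3, 2, 3, 0)
  T5 needs (2, 2, 3, 0) <= (3, 2, 3, 0) -> finishes; pool += (0, 1, 2, 0) = (3, 3, 5, 0)
  T8 needs (0, 3, 4, 0) <= (3, 3, 5, 0) -> finishes; pool += (1, 1, 0, 2) = (4, 4, 5, 2)
  T4 needs (2, 0, 2, 1) <= (4, 4, 5, 2) -> finishes; pool += (2, 1, 0, 0) = (6, 5, 5, 2)
  T1 needs (4, 5, 5, 2) <= (6, 5, 5, 2) -> finishes; pool += (0, 2, 1, 3) = (6, 7, 6, 5)
  T2 needs (5, 7, 5, 3) <= (6, 7, 6, 5) -> finishes; pool += (0, 0, 1, 1) = (6, 7, 7, 6)
  T7 needs (3, 7, 7, 6) <= (6, 7, 7, 6) -> finishes; pool += (1, 3, 0, 0) = (7, 10, 7, 6)


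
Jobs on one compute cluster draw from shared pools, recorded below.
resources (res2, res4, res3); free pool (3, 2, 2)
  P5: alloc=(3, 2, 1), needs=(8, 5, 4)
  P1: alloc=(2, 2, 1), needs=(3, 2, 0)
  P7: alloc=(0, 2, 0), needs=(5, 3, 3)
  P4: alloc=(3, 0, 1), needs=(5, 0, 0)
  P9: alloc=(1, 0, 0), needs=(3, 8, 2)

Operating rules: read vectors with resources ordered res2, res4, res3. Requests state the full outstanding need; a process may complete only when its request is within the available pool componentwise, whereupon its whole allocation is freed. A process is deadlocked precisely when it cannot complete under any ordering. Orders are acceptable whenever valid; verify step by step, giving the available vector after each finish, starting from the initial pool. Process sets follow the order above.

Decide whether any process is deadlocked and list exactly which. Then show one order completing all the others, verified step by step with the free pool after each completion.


Nothing here is deadlocked.
Key observation: starting with P1, each completion frees enough for the next — no one is permanently blocked.
A valid finishing order for the others: P1, P7, P4, P5, P9. Walking it through:
  pool = (3, 2, 2)
  run P1 (needs (3, 2, 0), free (3, 2, 2)); after release of (2, 2, 1) the pool is (5, 4, 3)
  run P7 (needs (5, 3, 3), free (5, 4, 3)); after release of (0, 2, 0) the pool is (5, 6, 3)
  run P4 (needs (5, 0, 0), free (5, 6, 3)); after release of (3, 0, 1) the pool is (8, 6, 4)
  run P5 (needs (8, 5, 4), free (8, 6, 4)); after release of (3, 2, 1) the pool is (11, 8, 5)
  run P9 (needs (3, 8, 2), free (11, 8, 5)); after release of (1, 0, 0) the pool is (12, 8, 5)


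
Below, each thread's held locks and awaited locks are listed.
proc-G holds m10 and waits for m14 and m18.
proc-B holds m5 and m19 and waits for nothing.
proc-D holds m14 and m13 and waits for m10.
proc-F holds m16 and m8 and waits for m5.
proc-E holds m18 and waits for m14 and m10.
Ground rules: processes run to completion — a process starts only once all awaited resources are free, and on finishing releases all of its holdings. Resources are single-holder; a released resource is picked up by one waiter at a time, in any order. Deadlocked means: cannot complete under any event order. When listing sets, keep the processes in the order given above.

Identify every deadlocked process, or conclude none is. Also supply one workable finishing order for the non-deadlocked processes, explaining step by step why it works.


Deadlocked set: proc-G, proc-D and proc-E.
Key observation: the wait chain closes on itself along proc-G -> proc-D -> proc-G; proc-E is caught in further circular waits.
A valid finishing order for the others: proc-B, proc-F.
Verifying each step:
  run proc-B (it waits on nothing); releases m5 and m19
  proc-F: everything it awaited (m5) is free; runs, freeing m16 and m8


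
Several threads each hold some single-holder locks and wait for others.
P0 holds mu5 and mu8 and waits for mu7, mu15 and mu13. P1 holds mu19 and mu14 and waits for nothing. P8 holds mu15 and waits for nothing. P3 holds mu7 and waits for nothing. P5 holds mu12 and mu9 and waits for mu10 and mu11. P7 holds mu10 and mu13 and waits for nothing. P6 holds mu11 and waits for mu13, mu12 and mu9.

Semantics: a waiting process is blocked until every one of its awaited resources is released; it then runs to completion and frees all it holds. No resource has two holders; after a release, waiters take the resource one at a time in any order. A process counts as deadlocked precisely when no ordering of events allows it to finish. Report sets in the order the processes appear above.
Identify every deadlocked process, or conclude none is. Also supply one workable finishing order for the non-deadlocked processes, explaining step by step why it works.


The deadlocked set is P5 and P6.
Key observation: the loop P5 -> P6 -> P5 blocks itself forever; no other process is dragged down with it.
One completion order for the rest: P1, P3, P7, P8, P0.
Step-by-step check:
  P1: no waits; runs immediately, freeing mu19 and mu14
  P3: no waits; runs immediately, freeing mu7
  P7: no waits; runs immediately, freeing mu10 and mu13
  P8: no waits; runs immediately, freeing mu15
  P0: everything it awaited (mu7, mu15 and mu13) is free; runs, freeing mu5 and mu8


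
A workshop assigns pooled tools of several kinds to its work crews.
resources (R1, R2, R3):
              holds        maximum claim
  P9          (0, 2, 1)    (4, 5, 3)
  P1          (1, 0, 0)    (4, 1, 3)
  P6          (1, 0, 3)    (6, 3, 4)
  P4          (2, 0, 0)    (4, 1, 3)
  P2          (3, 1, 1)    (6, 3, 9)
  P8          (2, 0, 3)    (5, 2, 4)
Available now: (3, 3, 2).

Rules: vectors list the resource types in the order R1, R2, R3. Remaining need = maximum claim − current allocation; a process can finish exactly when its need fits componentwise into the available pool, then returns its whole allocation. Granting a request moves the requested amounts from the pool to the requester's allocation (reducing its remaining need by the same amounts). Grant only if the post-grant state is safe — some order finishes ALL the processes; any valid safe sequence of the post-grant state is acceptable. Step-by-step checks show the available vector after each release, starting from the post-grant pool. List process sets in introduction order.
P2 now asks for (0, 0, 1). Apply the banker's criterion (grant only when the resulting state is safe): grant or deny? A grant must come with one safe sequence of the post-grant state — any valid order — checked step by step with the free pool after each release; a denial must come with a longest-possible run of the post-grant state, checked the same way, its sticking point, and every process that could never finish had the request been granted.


GRANT — the state after the grant stays safe, e.g. via P8, P4, P9, P6, P2, P1.
Key observation: (3, 3, 1) free after granting still covers P8 first, and each release covers the next.
Step-by-step check of the post-grant state:
  pool = (3, 3, 1)
  run P8 (needs (3, 2, 1), free (3, 3, 1)); after release of (2, 0, 3) the pool is (5, 3, 4)
  run P4 (needs (2, 1, 3), free (5, 3, 4)); after release of (2, 0, 0) the pool is (7, 3, 4)
  run P9 (needs (4, 3, 2), free (7, 3, 4)); after release of (0, 2, 1) the pool is (7, 5, 5)
  run P6 (needs (5, 3, 1), free (7, 5, 5)); after release of (1, 0, 3) the pool is (8, 5, 8)
  run P2 (needs (3, 2, 7), free (8, 5, 8)); after release of (3, 1, 2) the pool is (11, 6, 10)
  run P1 (needs (3, 1, 3), free (11, 6, 10)); after release of (1, 0, 0) the pool is (12, 6, 10)


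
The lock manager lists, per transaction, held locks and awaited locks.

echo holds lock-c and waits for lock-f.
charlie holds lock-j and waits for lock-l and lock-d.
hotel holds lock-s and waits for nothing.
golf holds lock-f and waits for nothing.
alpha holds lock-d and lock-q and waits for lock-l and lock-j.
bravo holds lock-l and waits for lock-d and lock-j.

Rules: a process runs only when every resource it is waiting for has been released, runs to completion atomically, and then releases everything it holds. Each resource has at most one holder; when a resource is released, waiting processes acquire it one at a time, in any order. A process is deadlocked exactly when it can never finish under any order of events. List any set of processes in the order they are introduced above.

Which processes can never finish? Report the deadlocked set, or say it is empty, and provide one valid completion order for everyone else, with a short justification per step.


Deadlocked set: charlie, alpha and bravo.
Key observation: the loop charlie -> alpha -> charlie blocks itself forever; bravo is caught in further circular waits.
A valid finishing order for the others: golf, echo, hotel.
Walking it through:
  golf: no waits; runs immediately, freeing lock-f
  echo: everything it awaited (lock-f) is free; runs, freeing lock-c
  hotel: no waits; runs immediately, freeing lock-s


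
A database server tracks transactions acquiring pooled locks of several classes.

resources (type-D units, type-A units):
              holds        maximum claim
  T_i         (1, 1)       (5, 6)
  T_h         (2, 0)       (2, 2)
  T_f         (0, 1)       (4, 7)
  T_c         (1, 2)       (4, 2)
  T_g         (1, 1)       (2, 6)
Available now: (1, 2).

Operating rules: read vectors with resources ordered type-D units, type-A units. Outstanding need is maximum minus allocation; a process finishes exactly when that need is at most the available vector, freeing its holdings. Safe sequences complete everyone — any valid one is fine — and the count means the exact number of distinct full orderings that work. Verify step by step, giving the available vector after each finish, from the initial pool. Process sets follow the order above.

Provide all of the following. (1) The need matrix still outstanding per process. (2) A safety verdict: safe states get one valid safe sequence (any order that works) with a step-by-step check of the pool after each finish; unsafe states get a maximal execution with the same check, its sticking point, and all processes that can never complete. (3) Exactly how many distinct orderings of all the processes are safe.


(1) Outstanding need per process (order type-D units, type-A units):
  T_i: (4, 5)
  T_h: (0, 2)
  T_f: (4, 6)
  T_c: (3, 0)
  T_g: (1, 5)
(2) UNSAFE.
Key observation: the wall is type-A units: completing T_h, T_c brings the pool only to (4, 4), and all the rest need more.
The run T_h, T_c cannot be extended any further. Verifying each step:
  pool = (1, 2)
  T_h: need (0, 2) fits (1, 2); releases (2, 0), pool now (3, 2)
  T_c: need (3, 0) fits (3, 2); releases (1, 2), pool now (4, 4)
  blocked: T_i wants (4, 5), pool (4, 4) — not enough type-A units
  blocked: T_f wants (4, 6), pool (4, 4) — not enough type-A units
  blocked: T_g wants (1, 5), pool (4, 4) — not enough type-A units
Processes that can never finish: T_i, T_f and T_g.
(3) The exact count: 0 of the possible complete orderings are safe sequences.


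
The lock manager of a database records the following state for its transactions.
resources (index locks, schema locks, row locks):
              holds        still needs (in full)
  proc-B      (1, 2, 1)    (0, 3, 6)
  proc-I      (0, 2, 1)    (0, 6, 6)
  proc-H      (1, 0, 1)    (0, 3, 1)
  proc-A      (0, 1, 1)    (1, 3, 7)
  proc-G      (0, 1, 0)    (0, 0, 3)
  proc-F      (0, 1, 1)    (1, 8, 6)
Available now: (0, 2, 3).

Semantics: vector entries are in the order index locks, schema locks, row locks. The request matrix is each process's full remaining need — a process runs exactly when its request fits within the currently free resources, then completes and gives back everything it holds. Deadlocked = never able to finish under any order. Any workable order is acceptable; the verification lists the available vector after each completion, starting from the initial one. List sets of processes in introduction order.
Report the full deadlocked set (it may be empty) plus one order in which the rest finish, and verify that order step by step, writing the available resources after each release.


Deadlocked set: proc-B, proc-I, proc-A and proc-F.
Key observation: no order helps: past proc-G, proc-H, the free pool tops out at (1, 3, 4), below what each blocked process needs in row locks.
The rest can finish in the order proc-G, proc-H. Verifying each step:
  pool = (0, 2, 3)
  proc-G needs (0, 0, 3) <= (0, 2, 3) -> finishes; pool += (0, 1, 0) = (0, 3, 3)
  proc-H needs (0, 3, 1) <= (0, 3, 3) -> finishes; pool += (1, 0, 1) = (1, 3, 4)
None of the blocked processes ever fits:
  blocked: proc-B wants (0, 3, 6), pool (1, 3, 4) — not enough row locks
  blocked: proc-I wants (0, 6, 6), pool (1, 3, 4) — not enough schema locks and row locks
  blocked: proc-A wants (1, 3, 7), pool (1, 3, 4) — not enough row locks
  blocked: proc-F wants (1, 8, 6), pool (1, 3, 4) — not enough schema locks and row locks


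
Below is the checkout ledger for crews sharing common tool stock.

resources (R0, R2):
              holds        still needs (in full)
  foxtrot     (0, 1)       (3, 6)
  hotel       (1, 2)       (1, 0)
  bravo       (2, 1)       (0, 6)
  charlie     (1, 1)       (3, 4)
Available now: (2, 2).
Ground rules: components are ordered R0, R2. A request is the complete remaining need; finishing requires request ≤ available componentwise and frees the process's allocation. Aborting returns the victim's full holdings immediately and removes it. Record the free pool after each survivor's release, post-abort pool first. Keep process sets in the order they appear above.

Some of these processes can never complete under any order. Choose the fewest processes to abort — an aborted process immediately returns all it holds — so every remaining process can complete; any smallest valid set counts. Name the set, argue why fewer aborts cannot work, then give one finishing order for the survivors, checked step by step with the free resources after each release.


Abort bravo.
Key observation: the deadlocked foxtrot becomes finishable only because bravo released (2, 1); it completes at step 3 below.
Why nothing smaller works: aborting no one leaves the state deadlocked as given.
One survivor order: hotel, charlie, foxtrot. Walking it through (post-abort pool first):
  pool = (4, 3)
  hotel needs (1, 0) <= (4, 3) -> finishes; pool += (1, 2) = (5, 5)
  charlie needs (3, 4) <= (5, 5) -> finishes; pool += (1, 1) = (6, 6)
  foxtrot needs (3, 6) <= (6, 6) -> finishes; pool += (0, 1) = (6, 7)


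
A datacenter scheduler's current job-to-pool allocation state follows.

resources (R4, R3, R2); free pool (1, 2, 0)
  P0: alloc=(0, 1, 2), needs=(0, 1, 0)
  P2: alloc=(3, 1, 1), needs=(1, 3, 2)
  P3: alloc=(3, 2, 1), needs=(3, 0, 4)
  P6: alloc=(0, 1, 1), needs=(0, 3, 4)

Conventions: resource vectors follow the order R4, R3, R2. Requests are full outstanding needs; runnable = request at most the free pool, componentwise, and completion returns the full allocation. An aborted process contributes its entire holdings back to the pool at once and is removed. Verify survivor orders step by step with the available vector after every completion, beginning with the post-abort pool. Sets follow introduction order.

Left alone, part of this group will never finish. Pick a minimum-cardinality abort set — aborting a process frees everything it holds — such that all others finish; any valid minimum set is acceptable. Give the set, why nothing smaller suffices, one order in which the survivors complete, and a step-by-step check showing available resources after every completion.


The answer: abort P3.
Key observation: no ordering could ever have run P6 before the abort of P3; with (3, 2, 1) back in the pool it fits at step 3.
Minimality: the empty abort set fails — the state is deadlocked as it stands.
One survivor order: P0, P2, P6. Check, step by step (post-abort pool first):
  pool = (4, 4, 1)
  run P0 (needs (0, 1, 0), free (4, 4, 1)); after release of (0, 1, 2) the pool is (4, 5, 3)
  run P2 (needs (1, 3, 2), free (4, 5, 3)); after release of (3, 1, 1) the pool is (7, 6, 4)
  run P6 (needs (0, 3, 4), free (7, 6, 4)); after release of (0, 1, 1) the pool is (7, 7, 5)


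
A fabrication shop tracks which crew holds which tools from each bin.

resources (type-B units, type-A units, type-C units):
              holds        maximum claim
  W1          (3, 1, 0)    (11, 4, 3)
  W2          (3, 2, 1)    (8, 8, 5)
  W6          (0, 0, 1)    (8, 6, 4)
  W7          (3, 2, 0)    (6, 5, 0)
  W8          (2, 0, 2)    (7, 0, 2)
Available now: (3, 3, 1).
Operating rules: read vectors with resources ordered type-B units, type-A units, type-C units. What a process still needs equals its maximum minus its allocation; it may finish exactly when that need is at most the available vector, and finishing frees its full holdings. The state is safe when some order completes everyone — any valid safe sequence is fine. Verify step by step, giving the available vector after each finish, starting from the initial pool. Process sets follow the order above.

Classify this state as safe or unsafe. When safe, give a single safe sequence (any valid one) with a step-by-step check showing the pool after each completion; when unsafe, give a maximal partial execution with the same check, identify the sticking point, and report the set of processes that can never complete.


SAFE — a valid safe sequence is W7, W8, W1, W6, W2.
Key observation: the first exact fit in this order is W7 — it needs (3, 3, 0) with (3, 3, 1) free, meeting a requested resource to the last unit.
Verifying each step:
  pool = (3, 3, 1)
  W7 needs (3, 3, 0) <= (3, 3, 1) -> finishes; pool += (3, 2, 0) = (6, 5, 1)
  W8 needs (5, 0, 0) <= (6, 5, 1) -> finishes; pool += (2, 0, 2) = (8, 5, 3)
  W1 needs (8, 3, 3) <= (8, 5, 3) -> finishes; pool += (3, 1, 0) = (11, 6, 3)
  W6 needs (8, 6, 3) <= (11, 6, 3) -> finishes; pool += (0, 0, 1) = (11, 6, 4)
  W2 needs (5, 6, 4) <= (11, 6, 4) -> finishes; pool += (3, 2, 1) = (14, 8, 5)


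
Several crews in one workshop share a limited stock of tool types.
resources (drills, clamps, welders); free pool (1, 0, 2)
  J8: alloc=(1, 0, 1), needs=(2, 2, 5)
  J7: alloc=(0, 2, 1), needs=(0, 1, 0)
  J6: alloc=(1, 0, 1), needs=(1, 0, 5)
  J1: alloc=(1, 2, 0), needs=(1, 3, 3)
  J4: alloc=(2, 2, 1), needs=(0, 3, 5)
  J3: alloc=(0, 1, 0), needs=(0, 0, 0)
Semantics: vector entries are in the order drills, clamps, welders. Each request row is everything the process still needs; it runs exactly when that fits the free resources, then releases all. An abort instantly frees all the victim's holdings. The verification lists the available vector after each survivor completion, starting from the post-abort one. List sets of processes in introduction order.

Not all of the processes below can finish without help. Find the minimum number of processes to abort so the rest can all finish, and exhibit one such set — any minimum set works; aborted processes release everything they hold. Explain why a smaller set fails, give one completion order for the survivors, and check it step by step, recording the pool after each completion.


Minimum abort set: J8 and J4.
Key observation: J6 had no path to completion before; after the abort of J8 and J4 ((3, 2, 2) returned), step 4 is where it fits.
No one abort is enough; case by case: J8 alone leaves J6 blocked (short on welders); J7 alone leaves J8 blocked (short on welders); J6 alone leaves J8 blocked (short on welders); J1 alone leaves J8 blocked (short on welders); J4 alone leaves J8 blocked (short on welders); J3 alone leaves J8 blocked (short on welders).
Survivors finish in the order: J7, J1, J3, J6. Verifying each step (pool after the aborts first):
  pool = (4, 2, 4)
  J7 needs (0, 1, 0) <= (4, 2, 4) -> finishes; pool += (0, 2, 1) = (4, 4, 5)
  J1 needs (1, 3, 3) <= (4, 4, 5) -> finishes; pool += (1, 2, 0) = (5, 6, 5)
  J3 needs (0, 0, 0) <= (5, 6, 5) -> finishes; pool += (0, 1, 0) = (5, 7, 5)
  J6 needs (1, 0, 5) <= (5, 7, 5) -> finishes; pool += (1, 0, 1) = (6, 7, 6)


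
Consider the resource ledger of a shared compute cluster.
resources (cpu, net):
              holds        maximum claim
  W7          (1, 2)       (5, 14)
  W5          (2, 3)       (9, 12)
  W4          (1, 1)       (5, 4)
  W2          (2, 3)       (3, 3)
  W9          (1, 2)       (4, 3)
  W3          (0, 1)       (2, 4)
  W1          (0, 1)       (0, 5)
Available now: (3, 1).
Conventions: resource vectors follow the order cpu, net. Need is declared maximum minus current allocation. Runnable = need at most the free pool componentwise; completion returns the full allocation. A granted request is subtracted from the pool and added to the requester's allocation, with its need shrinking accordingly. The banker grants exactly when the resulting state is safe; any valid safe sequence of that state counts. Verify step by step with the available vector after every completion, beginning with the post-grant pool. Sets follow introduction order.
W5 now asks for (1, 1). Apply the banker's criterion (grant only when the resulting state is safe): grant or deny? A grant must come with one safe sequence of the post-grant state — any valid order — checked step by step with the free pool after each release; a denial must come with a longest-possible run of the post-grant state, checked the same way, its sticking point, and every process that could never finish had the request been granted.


GRANT: granting preserves safety; a valid post-grant sequence is W2, W4, W1, W3, W9, W5, W7.
Key observation: the grant leaves (2, 0) free — enough for W2, whose release restarts the cascade.
Check on the post-grant state, step by step:
  pool = (2, 0)
  run W2 (needs (1, 0), free (2, 0)); after release of (2, 3) the pool is (4, 3)
  run W4 (needs (4, 3), free (4, 3)); after release of (1, 1) the pool is (5, 4)
  run W1 (needs (0, 4), free (5, 4)); after release of (0, 1) the pool is (5, 5)
  run W3 (needs (2, 3), free (5, 5)); after release of (0, 1) the pool is (5, 6)
  run W9 (needs (3, 1), free (5, 6)); after release of (1, 2) the pool is (6, 8)
  run W5 (needs (6, 8), free (6, 8)); after release of (3, 4) the pool is (9, 12)
  run W7 (needs (4, 12), free (9, 12)); after release of (1, 2) the pool is (10, 14)


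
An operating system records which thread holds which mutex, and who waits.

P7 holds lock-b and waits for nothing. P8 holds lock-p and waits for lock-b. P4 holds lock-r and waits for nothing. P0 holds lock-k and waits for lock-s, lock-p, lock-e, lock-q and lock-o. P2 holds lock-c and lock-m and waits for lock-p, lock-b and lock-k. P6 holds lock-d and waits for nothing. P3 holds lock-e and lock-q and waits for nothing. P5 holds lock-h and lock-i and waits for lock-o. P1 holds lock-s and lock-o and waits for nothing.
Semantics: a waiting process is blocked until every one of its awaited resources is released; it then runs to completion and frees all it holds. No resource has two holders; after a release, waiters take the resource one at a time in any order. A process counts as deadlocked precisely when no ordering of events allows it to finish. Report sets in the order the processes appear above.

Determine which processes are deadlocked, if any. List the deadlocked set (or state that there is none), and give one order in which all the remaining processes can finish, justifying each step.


Nothing here is deadlocked.
Key observation: the wait relation is loop-free; peeling off processes with no waits unwinds the whole state.
The rest can finish in the order P7, P4, P1, P8, P5, P3, P6, P0, P2.
Check, step by step:
  run P7 (it waits on nothing); releases lock-b
  run P4 (it waits on nothing); releases lock-r
  run P1 (it waits on nothing); releases lock-s and lock-o
  run P8 (all its waits — lock-b — are resolved); releases lock-p
  run P5 (all its waits — lock-o — are resolved); releases lock-h and lock-i
  run P3 (it waits on nothing); releases lock-e and lock-q
  run P6 (it waits on nothing); releases lock-d
  run P0 (all its waits — lock-s, lock-p, lock-e, lock-q and lock-o — are resolved); releases lock-k
  run P2 (all its waits — lock-p, lock-b and lock-k — are resolved); releases lock-c and lock-m


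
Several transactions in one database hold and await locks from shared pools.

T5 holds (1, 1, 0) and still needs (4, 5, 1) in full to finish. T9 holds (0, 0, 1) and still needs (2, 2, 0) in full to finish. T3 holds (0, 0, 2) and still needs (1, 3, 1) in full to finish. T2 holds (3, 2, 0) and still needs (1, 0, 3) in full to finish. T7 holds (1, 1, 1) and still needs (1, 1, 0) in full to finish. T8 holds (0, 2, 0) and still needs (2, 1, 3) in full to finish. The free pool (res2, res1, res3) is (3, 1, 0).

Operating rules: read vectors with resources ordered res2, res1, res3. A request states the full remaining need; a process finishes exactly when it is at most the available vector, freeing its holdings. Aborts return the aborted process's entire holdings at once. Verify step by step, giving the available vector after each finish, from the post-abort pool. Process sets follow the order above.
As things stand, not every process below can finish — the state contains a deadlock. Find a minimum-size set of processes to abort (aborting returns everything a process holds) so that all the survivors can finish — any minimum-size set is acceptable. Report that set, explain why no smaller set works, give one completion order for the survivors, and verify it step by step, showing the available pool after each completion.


The answer: abort T2.
Key observation: the returned (3, 2, 0) from T2 is what brings T3 — unrunnable before, under any order — into play at step 3.
Minimality: the empty abort set fails — the state is deadlocked as it stands.
Survivors finish in the order: T7, T9, T3, T8, T5. Verifying each step (pool after the aborts first):
  pool = (6, 3, 0)
  T7: need (1, 1, 0) fits (6, 3, 0); releases (1, 1, 1), pool now (7, 4, 1)
  T9: need (2, 2, 0) fits (7, 4, 1); releases (0, 0, 1), pool now (7, 4, 2)
  T3: need (1, 3, 1) fits (7, 4, 2); releases (0, 0, 2), pool now (7, 4, 4)
  T8: need (2, 1, 3) fits (7, 4, 4); releases (0, 2, 0), pool now (7, 6, 4)
  T5: need (4, 5, 1) fits (7, 6, 4); releases (1, 1, 0), pool now (8, 7, 4)


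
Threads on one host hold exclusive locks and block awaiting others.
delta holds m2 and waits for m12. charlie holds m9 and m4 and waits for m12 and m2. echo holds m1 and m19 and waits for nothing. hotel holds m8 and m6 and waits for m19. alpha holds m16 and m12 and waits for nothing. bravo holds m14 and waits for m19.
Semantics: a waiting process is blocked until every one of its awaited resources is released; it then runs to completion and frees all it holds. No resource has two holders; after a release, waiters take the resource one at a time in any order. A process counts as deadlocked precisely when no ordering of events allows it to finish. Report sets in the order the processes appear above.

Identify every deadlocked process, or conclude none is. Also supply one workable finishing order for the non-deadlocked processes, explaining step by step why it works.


The deadlocked set is empty.
Key observation: although several processes wait, no cycle exists — each chain bottoms out at a free runner.
A valid finishing order for the others: alpha, delta, echo, hotel, bravo, charlie.
Check, step by step:
  run alpha (it waits on nothing); releases m16 and m12
  delta: everything it awaited (m12) is free; runs, freeing m2
  run echo (it waits on nothing); releases m1 and m19
  hotel: everything it awaited (m19) is free; runs, freeing m8 and m6
  bravo: everything it awaited (m19) is free; runs, freeing m14
  charlie: everything it awaited (m12 and m2) is free; runs, freeing m9 and m4


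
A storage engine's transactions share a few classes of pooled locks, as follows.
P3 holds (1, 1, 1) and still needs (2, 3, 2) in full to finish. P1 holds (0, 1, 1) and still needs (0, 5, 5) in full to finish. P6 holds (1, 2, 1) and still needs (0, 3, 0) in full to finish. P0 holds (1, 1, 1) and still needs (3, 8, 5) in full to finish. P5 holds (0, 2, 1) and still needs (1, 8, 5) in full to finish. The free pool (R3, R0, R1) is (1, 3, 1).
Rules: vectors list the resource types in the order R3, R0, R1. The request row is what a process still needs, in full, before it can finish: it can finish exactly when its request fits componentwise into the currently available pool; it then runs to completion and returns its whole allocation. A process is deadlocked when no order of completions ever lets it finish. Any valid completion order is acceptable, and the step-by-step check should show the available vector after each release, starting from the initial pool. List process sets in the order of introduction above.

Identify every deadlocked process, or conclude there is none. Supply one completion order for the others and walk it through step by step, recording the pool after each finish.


Deadlocked: P1, P0 and P5.
Key observation: R1 is the bottleneck — with P6, P3 done the pool holds (3, 6, 3), short of every remaining need.
One completion order for the rest: P6, P3. Check, step by step:
  pool = (1, 3, 1)
  run P6 (needs (0, 3, 0), free (1, 3, 1)); after release of (1, 2, 1) the pool is (2, 5, 2)
  run P3 (needs (2, 3, 2), free (2, 5, 2)); after release of (1, 1, 1) the pool is (3, 6, 3)
None of the blocked processes ever fits:
  blocked: P1 wants (0, 5, 5), pool (3, 6, 3) — not enough R1
  blocked: P0 wants (3, 8, 5), pool (3, 6, 3) — not enough R0 and R1
  blocked: P5 wants (1, 8, 5), pool (3, 6, 3) — not enough R0 and R1


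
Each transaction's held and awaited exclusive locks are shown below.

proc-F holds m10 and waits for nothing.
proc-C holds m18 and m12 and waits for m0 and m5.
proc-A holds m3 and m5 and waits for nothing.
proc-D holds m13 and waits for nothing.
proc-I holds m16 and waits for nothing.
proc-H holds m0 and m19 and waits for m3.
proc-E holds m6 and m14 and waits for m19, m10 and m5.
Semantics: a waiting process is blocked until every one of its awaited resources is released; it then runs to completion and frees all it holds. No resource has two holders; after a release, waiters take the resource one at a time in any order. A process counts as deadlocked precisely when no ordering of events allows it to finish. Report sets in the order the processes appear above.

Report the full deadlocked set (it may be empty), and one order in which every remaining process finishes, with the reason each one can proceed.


The deadlocked set is empty.
Key observation: every chain of waits terminates; starting from the processes that wait on nothing, all the rest unlock in turn.
A valid finishing order for the others: proc-A, proc-H, proc-C, proc-I, proc-F, proc-E, proc-D.
Walking it through:
  proc-A waits on nothing -> runs at once and releases m3 and m5
  proc-H waits on m3 — all released -> runs and releases m0 and m19
  proc-C waits on m0 and m5 — all released -> runs and releases m18 and m12
  proc-I waits on nothing -> runs at once and releases m16
  proc-F waits on nothing -> runs at once and releases m10
  proc-E waits on m19, m10 and m5 — all released -> runs and releases m6 and m14
  proc-D waits on nothing -> runs at once and releases m13


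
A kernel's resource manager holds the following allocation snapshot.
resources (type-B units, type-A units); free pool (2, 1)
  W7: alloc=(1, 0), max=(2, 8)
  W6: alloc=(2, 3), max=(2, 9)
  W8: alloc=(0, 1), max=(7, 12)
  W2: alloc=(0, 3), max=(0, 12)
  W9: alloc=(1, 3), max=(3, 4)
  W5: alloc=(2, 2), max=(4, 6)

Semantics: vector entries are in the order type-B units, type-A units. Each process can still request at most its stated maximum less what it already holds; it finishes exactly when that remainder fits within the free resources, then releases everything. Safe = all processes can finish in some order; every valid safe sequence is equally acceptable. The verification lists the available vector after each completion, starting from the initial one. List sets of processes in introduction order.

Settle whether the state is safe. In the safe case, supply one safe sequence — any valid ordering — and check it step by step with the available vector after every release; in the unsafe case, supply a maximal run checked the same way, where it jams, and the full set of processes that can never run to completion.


SAFE — a valid safe sequence is W9, W5, W6, W7, W2, W8.
Key observation: the order's first zero-slack moment is W9 ((2, 1) needed, (2, 1) free — a requested resource with nothing to spare).
Walking it through:
  pool = (2, 1)
  run W9 (needs (2, 1), free (2, 1)); after release of (1, 3) the pool is (3, 4)
  run W5 (needs (2, 4), free (3, 4)); after release of (2, 2) the pool is (5, 6)
  run W6 (needs (0, 6), free (5, 6)); after release of (2, 3) the pool is (7, 9)
  run W7 (needs (1, 8), free (7, 9)); after release of (1, 0) the pool is (8, 9)
  run W2 (needs (0, 9), free (8, 9)); after release of (0, 3) the pool is (8, 12)
  run W8 (needs (7, 11), free (8, 12)); after release of (0, 1) the pool is (8, 13)


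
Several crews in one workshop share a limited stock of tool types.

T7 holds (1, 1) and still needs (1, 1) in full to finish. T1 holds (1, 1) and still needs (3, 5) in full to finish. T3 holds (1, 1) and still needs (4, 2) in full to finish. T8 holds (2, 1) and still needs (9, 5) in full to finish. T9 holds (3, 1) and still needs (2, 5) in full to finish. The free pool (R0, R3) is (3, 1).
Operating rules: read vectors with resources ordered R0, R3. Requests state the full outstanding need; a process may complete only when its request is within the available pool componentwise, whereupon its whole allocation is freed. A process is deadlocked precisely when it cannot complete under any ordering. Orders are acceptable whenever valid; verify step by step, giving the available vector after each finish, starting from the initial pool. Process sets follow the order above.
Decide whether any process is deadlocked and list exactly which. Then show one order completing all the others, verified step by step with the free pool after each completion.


Deadlocked set: T1, T8 and T9.
Key observation: the pool after T7, T3 is (5, 3); every surviving request exceeds it in R3, so progress ends there.
One completion order for the rest: T7, T3. Verifying each step:
  pool = (3, 1)
  run T7 (needs (1, 1), free (3, 1)); after release of (1, 1) the pool is (4, 2)
  run T3 (needs (4, 2), free (4, 2)); after release of (1, 1) the pool is (5, 3)
The stuck group stays short no matter what:
  T1 cannot run: need (3, 5) vs free (5, 3) (insufficient R3)
  T8 cannot run: need (9, 5) vs free (5, 3) (insufficient R0 and R3)
  T9 cannot run: need (2, 5) vs free (5, 3) (insufficient R3)


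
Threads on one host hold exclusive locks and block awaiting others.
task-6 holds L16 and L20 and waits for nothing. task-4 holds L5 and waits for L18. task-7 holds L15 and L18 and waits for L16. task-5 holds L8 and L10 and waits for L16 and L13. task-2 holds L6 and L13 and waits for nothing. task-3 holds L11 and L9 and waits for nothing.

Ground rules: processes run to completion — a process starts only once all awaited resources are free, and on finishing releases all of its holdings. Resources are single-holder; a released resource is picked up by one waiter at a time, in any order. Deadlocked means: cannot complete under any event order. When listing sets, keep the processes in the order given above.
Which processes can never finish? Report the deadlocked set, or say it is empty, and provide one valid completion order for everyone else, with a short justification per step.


The deadlocked set is empty.
Key observation: the wait relation is loop-free; peeling off processes with no waits unwinds the whole state.
The rest can finish in the order task-6, task-2, task-5, task-7, task-4, task-3.
Verifying each step:
  task-6: no waits; runs immediately, freeing L16 and L20
  task-2: no waits; runs immediately, freeing L6 and L13
  task-5: everything it awaited (L16 and L13) is free; runs, freeing L8 and L10
  task-7: everything it awaited (L16) is free; runs, freeing L15 and L18
  task-4: everything it awaited (L18) is free; runs, freeing L5
  task-3: no waits; runs immediately, freeing L11 and L9
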